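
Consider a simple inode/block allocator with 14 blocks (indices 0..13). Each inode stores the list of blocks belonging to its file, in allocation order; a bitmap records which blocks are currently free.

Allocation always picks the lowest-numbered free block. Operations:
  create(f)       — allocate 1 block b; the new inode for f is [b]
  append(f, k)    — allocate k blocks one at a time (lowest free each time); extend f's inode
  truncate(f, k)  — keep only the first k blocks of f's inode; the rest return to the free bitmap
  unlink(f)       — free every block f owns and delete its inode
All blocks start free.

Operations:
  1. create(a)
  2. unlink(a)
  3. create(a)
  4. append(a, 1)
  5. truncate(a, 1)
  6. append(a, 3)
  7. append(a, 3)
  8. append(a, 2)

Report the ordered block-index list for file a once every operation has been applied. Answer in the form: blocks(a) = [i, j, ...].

after create(a) → a:[0]  free=[F.............]
after unlink(a) →   free=[..............]
after create(a) → a:[0]  free=[F.............]
after append(a, 1) → a:[0, 1]  free=[FF............]
after truncate(a, 1) → a:[0]  free=[F.............]
after append(a, 3) → a:[0, 1, 2, 3]  free=[FFFF..........]
after append(a, 3) → a:[0, 1, 2, 3, 4, 5, 6]  free=[FFFFFFF.......]
after append(a, 2) → a:[0, 1, 2, 3, 4, 5, 6, 7, 8]  free=[FFFFFFFFF.....]

blocks(a) = [0, 1, 2, 3, 4, 5, 6, 7, 8]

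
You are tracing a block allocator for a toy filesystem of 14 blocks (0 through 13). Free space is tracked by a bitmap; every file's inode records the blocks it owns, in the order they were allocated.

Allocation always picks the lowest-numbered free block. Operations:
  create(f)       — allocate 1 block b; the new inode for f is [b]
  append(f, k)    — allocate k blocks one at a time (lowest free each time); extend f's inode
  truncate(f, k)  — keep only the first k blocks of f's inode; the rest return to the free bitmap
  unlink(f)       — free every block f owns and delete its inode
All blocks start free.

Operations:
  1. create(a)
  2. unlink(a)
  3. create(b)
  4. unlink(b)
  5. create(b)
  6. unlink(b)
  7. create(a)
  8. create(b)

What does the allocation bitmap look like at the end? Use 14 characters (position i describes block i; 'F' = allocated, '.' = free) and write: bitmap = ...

after create(a) → a:[0]  free=[F.............]
after unlink(a) →   free=[..............]
after create(b) → b:[0]  free=[F.............]
after unlink(b) →   free=[..............]
after create(b) → b:[0]  free=[F.............]
after unlink(b) →   free=[..............]
after create(a) → a:[0]  free=[F.............]
after create(b) → a:[0], b:[1]  free=[FF............]

bitmap = FF............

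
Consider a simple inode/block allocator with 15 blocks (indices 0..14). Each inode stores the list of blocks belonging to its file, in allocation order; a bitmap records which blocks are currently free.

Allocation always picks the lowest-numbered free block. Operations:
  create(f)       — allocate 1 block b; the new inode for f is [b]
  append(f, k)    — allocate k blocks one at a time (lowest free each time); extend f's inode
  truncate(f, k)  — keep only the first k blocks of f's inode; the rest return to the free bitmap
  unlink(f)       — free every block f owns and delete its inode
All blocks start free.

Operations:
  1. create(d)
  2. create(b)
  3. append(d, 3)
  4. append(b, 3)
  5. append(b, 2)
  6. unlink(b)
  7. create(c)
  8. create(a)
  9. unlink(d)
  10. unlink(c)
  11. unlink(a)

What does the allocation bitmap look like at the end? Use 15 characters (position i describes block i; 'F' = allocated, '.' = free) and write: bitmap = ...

[1] create(d) — d=0 (map F..............)
[2] create(b) — b=1 d=0 (map FF.............)
[3] append(d, 3) — b=1 d=0,2,3,4 (map FFFFF..........)
[4] append(b, 3) — b=1,5,6,7 d=0,2,3,4 (map FFFFFFFF.......)
[5] append(b, 2) — b=1,5,6,7,8,9 d=0,2,3,4 (map FFFFFFFFFF.....)
[6] unlink(b) — d=0,2,3,4 (map F.FFF..........)
[7] create(c) — c=1 d=0,2,3,4 (map FFFFF..........)
[8] create(a) — a=5 c=1 d=0,2,3,4 (map FFFFFF.........)
[9] unlink(d) — a=5 c=1 (map .F...F.........)
[10] unlink(c) — a=5 (map .....F.........)
[11] unlink(a) —  (map ...............)

bitmap = ...............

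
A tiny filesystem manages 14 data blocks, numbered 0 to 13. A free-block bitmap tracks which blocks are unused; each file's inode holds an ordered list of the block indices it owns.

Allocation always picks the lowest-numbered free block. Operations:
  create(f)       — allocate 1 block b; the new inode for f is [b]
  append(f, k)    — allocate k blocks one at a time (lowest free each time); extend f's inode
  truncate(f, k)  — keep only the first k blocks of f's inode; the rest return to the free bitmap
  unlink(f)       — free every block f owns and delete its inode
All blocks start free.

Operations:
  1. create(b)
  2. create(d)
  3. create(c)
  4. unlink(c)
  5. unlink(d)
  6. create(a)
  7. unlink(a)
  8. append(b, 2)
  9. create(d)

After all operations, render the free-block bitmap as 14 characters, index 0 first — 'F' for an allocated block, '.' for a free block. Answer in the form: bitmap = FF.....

bitmap = FFFF..........

  1. create(b)  ⇒  F.............  {b→[0]}
  2. create(d)  ⇒  FF............  {b→[0]; d→[1]}
  3. create(c)  ⇒  FFF...........  {b→[0]; c→[2]; d→[1]}
  4. unlink(c)  ⇒  FF............  {b→[0]; d→[1]}
  5. unlink(d)  ⇒  F.............  {b→[0]}
  6. create(a)  ⇒  FF............  {a→[1]; b→[0]}
  7. unlink(a)  ⇒  F.............  {b→[0]}
  8. append(b, 2)  ⇒  FFF...........  {b→[0, 1, 2]}
  9. create(d)  ⇒  FFFF..........  {b→[0, 1, 2]; d→[3]}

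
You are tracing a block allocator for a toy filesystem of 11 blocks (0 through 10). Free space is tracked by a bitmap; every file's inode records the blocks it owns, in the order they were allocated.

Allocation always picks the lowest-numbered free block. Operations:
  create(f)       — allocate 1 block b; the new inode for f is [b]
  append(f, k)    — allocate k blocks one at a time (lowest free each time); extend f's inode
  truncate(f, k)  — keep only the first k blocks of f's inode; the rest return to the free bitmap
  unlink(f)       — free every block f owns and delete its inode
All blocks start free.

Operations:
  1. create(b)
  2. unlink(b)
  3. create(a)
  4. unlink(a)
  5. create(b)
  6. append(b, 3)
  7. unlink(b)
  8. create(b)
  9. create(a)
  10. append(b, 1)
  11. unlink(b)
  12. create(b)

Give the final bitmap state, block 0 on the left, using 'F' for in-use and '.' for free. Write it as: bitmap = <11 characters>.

  1. create(b)  ⇒  F..........  {b→[0]}
  2. unlink(b)  ⇒  ...........  {}
  3. create(a)  ⇒  F..........  {a→[0]}
  4. unlink(a)  ⇒  ...........  {}
  5. create(b)  ⇒  F..........  {b→[0]}
  6. append(b, 3)  ⇒  FFFF.......  {b→[0, 1, 2, 3]}
  7. unlink(b)  ⇒  ...........  {}
  8. create(b)  ⇒  F..........  {b→[0]}
  9. create(a)  ⇒  FF.........  {a→[1]; b→[0]}
  10. append(b, 1)  ⇒  FFF........  {a→[1]; b→[0, 2]}
  11. unlink(b)  ⇒  .F.........  {a→[1]}
  12. create(b)  ⇒  FF.........  {a→[1]; b→[0]}

bitmap = FF.........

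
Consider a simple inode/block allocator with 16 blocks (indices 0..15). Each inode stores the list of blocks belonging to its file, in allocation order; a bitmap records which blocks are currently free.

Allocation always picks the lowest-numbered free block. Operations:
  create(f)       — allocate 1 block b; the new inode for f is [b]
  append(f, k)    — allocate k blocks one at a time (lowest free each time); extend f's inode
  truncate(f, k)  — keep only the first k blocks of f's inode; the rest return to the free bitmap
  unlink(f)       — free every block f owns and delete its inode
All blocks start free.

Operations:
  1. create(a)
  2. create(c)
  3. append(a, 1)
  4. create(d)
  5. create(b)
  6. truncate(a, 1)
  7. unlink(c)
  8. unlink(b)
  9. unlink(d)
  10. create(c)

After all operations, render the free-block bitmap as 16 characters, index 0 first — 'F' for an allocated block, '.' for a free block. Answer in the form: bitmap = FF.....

  1. create(a)  ⇒  F...............  {a→[0]}
  2. create(c)  ⇒  FF..............  {a→[0]; c→[1]}
  3. append(a, 1)  ⇒  FFF.............  {a→[0, 2]; c→[1]}
  4. create(d)  ⇒  FFFF............  {a→[0, 2]; c→[1]; d→[3]}
  5. create(b)  ⇒  FFFFF...........  {a→[0, 2]; b→[4]; c→[1]; d→[3]}
  6. truncate(a, 1)  ⇒  FF.FF...........  {a→[0]; b→[4]; c→[1]; d→[3]}
  7. unlink(c)  ⇒  F..FF...........  {a→[0]; b→[4]; d→[3]}
  8. unlink(b)  ⇒  F..F............  {a→[0]; d→[3]}
  9. unlink(d)  ⇒  F...............  {a→[0]}
  10. create(c)  ⇒  FF..............  {a→[0]; c→[1]}

bitmap = FF..............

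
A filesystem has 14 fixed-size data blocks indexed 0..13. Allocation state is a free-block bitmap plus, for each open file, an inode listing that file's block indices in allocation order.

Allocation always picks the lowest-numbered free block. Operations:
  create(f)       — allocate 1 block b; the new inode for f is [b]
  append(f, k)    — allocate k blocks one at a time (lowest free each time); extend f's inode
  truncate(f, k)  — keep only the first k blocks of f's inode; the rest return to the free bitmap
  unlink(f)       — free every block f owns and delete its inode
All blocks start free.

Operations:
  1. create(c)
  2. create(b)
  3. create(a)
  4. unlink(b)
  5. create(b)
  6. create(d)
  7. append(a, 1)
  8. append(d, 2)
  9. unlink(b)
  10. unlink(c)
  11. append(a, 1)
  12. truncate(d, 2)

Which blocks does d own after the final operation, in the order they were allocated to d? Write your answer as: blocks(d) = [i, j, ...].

create(c): bitmap=F............. | c=[0]
create(b): bitmap=FF............ | b=[1] c=[0]
create(a): bitmap=FFF........... | a=[2] b=[1] c=[0]
unlink(b): bitmap=F.F........... | a=[2] c=[0]
create(b): bitmap=FFF........... | a=[2] b=[1] c=[0]
create(d): bitmap=FFFF.......... | a=[2] b=[1] c=[0] d=[3]
append(a, 1): bitmap=FFFFF......... | a=[2, 4] b=[1] c=[0] d=[3]
append(d, 2): bitmap=FFFFFFF....... | a=[2, 4] b=[1] c=[0] d=[3, 5, 6]
unlink(b): bitmap=F.FFFFF....... | a=[2, 4] c=[0] d=[3, 5, 6]
unlink(c): bitmap=..FFFFF....... | a=[2, 4] d=[3, 5, 6]
append(a, 1): bitmap=F.FFFFF....... | a=[2, 4, 0] d=[3, 5, 6]
truncate(d, 2): bitmap=F.FFFF........ | a=[2, 4, 0] d=[3, 5]

blocks(d) = [3, 5]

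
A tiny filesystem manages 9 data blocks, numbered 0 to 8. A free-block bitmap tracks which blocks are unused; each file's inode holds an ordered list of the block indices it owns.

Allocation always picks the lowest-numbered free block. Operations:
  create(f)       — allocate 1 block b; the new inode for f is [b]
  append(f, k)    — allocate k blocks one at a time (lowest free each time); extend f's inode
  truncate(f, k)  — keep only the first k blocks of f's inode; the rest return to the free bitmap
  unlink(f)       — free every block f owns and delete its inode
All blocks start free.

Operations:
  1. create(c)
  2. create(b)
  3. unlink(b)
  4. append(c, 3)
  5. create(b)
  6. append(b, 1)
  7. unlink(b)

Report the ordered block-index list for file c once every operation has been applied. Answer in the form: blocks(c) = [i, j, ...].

blocks(c) = [0, 1, 2, 3]

create(c): bitmap=F........ | c=[0]
create(b): bitmap=FF....... | b=[1] c=[0]
unlink(b): bitmap=F........ | c=[0]
append(c, 3): bitmap=FFFF..... | c=[0, 1, 2, 3]
create(b): bitmap=FFFFF.... | b=[4] c=[0, 1, 2, 3]
append(b, 1): bitmap=FFFFFF... | b=[4, 5] c=[0, 1, 2, 3]
unlink(b): bitmap=FFFF..... | c=[0, 1, 2, 3]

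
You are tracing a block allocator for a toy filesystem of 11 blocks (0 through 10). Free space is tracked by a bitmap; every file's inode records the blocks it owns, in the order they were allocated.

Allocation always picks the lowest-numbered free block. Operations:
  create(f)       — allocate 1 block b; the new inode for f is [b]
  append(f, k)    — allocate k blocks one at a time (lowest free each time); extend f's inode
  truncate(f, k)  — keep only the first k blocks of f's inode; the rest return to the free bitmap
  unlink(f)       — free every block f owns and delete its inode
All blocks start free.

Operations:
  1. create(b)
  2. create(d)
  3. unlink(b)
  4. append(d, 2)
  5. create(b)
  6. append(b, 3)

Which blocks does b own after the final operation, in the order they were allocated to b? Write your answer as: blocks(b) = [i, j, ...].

blocks(b) = [3, 4, 5, 6]

after create(b) → b:[0]  free=[F..........]
after create(d) → b:[0], d:[1]  free=[FF.........]
after unlink(b) → d:[1]  free=[.F.........]
after append(d, 2) → d:[1, 0, 2]  free=[FFF........]
after create(b) → b:[3], d:[1, 0, 2]  free=[FFFF.......]
after append(b, 3) → b:[3, 4, 5, 6], d:[1, 0, 2]  free=[FFFFFFF....]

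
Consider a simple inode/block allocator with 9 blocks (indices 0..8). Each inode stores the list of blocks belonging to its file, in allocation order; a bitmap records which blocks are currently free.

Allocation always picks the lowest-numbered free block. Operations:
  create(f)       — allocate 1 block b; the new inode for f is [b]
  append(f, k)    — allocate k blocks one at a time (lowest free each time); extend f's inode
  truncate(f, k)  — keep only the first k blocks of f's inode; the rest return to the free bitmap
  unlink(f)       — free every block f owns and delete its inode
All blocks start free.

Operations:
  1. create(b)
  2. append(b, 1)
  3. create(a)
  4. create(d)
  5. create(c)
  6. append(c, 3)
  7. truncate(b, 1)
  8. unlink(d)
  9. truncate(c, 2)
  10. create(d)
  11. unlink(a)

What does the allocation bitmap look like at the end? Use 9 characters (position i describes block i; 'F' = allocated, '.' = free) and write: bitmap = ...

bitmap = FF..FF...

[1] create(b) — b=0 (map F........)
[2] append(b, 1) — b=0,1 (map FF.......)
[3] create(a) — a=2 b=0,1 (map FFF......)
[4] create(d) — a=2 b=0,1 d=3 (map FFFF.....)
[5] create(c) — a=2 b=0,1 c=4 d=3 (map FFFFF....)
[6] append(c, 3) — a=2 b=0,1 c=4,5,6,7 d=3 (map FFFFFFFF.)
[7] truncate(b, 1) — a=2 b=0 c=4,5,6,7 d=3 (map F.FFFFFF.)
[8] unlink(d) — a=2 b=0 c=4,5,6,7 (map F.F.FFFF.)
[9] truncate(c, 2) — a=2 b=0 c=4,5 (map F.F.FF...)
[10] create(d) — a=2 b=0 c=4,5 d=1 (map FFF.FF...)
[11] unlink(a) — b=0 c=4,5 d=1 (map FF..FF...)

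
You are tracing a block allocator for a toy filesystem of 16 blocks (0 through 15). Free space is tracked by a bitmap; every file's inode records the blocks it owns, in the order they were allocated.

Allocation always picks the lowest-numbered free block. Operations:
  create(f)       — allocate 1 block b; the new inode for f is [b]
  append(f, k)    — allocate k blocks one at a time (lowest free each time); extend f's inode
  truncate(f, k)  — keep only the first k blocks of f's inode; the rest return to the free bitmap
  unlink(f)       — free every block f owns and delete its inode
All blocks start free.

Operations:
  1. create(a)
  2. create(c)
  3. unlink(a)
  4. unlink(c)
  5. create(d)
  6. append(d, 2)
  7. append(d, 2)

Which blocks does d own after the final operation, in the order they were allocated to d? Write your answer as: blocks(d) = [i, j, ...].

blocks(d) = [0, 1, 2, 3, 4]

after create(a) → a:[0]  free=[F...............]
after create(c) → a:[0], c:[1]  free=[FF..............]
after unlink(a) → c:[1]  free=[.F..............]
after unlink(c) →   free=[................]
after create(d) → d:[0]  free=[F...............]
after append(d, 2) → d:[0, 1, 2]  free=[FFF.............]
after append(d, 2) → d:[0, 1, 2, 3, 4]  free=[FFFFF...........]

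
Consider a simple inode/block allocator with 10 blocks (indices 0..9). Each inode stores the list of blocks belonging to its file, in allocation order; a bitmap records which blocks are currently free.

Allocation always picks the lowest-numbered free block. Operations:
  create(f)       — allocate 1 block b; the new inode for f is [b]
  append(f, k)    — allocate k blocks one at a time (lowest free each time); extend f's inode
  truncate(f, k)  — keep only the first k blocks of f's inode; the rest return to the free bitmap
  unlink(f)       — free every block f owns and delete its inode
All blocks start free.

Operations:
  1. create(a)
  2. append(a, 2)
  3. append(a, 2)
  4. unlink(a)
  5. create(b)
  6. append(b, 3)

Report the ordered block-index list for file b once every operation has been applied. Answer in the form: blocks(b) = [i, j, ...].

blocks(b) = [0, 1, 2, 3]

[1] create(a) — a=0 (map F.........)
[2] append(a, 2) — a=0,1,2 (map FFF.......)
[3] append(a, 2) — a=0,1,2,3,4 (map FFFFF.....)
[4] unlink(a) —  (map ..........)
[5] create(b) — b=0 (map F.........)
[6] append(b, 3) — b=0,1,2,3 (map FFFF......)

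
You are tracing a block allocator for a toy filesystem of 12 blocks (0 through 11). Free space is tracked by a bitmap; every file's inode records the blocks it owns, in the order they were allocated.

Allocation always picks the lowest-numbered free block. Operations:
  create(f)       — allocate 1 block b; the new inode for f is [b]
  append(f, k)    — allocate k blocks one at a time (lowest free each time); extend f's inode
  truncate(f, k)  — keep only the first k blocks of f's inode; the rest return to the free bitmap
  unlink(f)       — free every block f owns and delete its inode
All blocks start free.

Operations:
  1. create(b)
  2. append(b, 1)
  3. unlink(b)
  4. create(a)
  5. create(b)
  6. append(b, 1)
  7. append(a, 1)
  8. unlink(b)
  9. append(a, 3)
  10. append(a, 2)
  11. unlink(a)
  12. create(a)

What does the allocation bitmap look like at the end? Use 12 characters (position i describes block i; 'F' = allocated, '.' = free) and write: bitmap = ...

bitmap = F...........

create(b): bitmap=F........... | b=[0]
append(b, 1): bitmap=FF.......... | b=[0, 1]
unlink(b): bitmap=............ | 
create(a): bitmap=F........... | a=[0]
create(b): bitmap=FF.......... | a=[0] b=[1]
append(b, 1): bitmap=FFF......... | a=[0] b=[1, 2]
append(a, 1): bitmap=FFFF........ | a=[0, 3] b=[1, 2]
unlink(b): bitmap=F..F........ | a=[0, 3]
append(a, 3): bitmap=FFFFF....... | a=[0, 3, 1, 2, 4]
append(a, 2): bitmap=FFFFFFF..... | a=[0, 3, 1, 2, 4, 5, 6]
unlink(a): bitmap=............ | 
create(a): bitmap=F........... | a=[0]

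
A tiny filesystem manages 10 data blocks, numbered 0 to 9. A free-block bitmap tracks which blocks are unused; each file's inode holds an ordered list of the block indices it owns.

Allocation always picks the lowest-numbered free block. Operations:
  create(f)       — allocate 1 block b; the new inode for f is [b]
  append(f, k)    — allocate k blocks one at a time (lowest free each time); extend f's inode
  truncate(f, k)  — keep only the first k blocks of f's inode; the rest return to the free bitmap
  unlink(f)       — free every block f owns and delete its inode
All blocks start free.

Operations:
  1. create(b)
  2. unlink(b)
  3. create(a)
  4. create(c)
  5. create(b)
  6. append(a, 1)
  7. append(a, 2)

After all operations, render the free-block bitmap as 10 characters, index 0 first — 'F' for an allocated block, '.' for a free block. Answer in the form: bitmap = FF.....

  1. create(b)  ⇒  F.........  {b→[0]}
  2. unlink(b)  ⇒  ..........  {}
  3. create(a)  ⇒  F.........  {a→[0]}
  4. create(c)  ⇒  FF........  {a→[0]; c→[1]}
  5. create(b)  ⇒  FFF.......  {a→[0]; b→[2]; c→[1]}
  6. append(a, 1)  ⇒  FFFF......  {a→[0, 3]; b→[2]; c→[1]}
  7. append(a, 2)  ⇒  FFFFFF....  {a→[0, 3, 4, 5]; b→[2]; c→[1]}

bitmap = FFFFFF....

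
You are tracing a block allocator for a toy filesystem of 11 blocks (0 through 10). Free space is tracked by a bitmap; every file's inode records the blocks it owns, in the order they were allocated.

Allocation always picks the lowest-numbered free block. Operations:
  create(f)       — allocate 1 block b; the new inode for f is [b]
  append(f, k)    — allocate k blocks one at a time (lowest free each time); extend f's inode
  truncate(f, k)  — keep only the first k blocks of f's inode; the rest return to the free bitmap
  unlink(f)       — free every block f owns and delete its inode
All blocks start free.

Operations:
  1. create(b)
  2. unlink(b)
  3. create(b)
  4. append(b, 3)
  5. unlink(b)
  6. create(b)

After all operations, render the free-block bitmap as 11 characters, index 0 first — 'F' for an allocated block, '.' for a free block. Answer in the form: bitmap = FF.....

[1] create(b) — b=0 (map F..........)
[2] unlink(b) —  (map ...........)
[3] create(b) — b=0 (map F..........)
[4] append(b, 3) — b=0,1,2,3 (map FFFF.......)
[5] unlink(b) —  (map ...........)
[6] create(b) — b=0 (map F..........)

bitmap = F..........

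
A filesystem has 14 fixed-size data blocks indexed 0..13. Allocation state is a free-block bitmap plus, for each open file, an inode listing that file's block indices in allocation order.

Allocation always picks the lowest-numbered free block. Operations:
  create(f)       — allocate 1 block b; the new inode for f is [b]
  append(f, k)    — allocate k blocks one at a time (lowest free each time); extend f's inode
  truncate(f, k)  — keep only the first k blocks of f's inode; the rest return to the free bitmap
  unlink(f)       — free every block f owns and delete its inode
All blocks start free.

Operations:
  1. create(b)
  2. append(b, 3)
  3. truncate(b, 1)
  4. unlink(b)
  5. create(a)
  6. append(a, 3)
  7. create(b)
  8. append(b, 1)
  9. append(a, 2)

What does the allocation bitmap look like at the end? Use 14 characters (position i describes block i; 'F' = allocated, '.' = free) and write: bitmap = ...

bitmap = FFFFFFFF......

after create(b) → b:[0]  free=[F.............]
after append(b, 3) → b:[0, 1, 2, 3]  free=[FFFF..........]
after truncate(b, 1) → b:[0]  free=[F.............]
after unlink(b) →   free=[..............]
after create(a) → a:[0]  free=[F.............]
after append(a, 3) → a:[0, 1, 2, 3]  free=[FFFF..........]
after create(b) → a:[0, 1, 2, 3], b:[4]  free=[FFFFF.........]
after append(b, 1) → a:[0, 1, 2, 3], b:[4, 5]  free=[FFFFFF........]
after append(a, 2) → a:[0, 1, 2, 3, 6, 7], b:[4, 5]  free=[FFFFFFFF......]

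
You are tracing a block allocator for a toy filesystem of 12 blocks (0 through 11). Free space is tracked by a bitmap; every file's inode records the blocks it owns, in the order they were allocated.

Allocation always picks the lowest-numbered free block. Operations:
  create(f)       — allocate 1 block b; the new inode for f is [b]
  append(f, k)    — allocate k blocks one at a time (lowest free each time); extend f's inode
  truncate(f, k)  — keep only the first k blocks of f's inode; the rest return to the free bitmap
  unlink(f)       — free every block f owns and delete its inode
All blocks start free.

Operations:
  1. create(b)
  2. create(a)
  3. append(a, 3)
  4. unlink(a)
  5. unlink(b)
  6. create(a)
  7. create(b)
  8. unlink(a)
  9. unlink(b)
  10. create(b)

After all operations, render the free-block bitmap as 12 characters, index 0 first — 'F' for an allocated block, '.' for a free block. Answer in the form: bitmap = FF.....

  1. create(b)  ⇒  F...........  {b→[0]}
  2. create(a)  ⇒  FF..........  {a→[1]; b→[0]}
  3. append(a, 3)  ⇒  FFFFF.......  {a→[1, 2, 3, 4]; b→[0]}
  4. unlink(a)  ⇒  F...........  {b→[0]}
  5. unlink(b)  ⇒  ............  {}
  6. create(a)  ⇒  F...........  {a→[0]}
  7. create(b)  ⇒  FF..........  {a→[0]; b→[1]}
  8. unlink(a)  ⇒  .F..........  {b→[1]}
  9. unlink(b)  ⇒  ............  {}
  10. create(b)  ⇒  F...........  {b→[0]}

bitmap = F...........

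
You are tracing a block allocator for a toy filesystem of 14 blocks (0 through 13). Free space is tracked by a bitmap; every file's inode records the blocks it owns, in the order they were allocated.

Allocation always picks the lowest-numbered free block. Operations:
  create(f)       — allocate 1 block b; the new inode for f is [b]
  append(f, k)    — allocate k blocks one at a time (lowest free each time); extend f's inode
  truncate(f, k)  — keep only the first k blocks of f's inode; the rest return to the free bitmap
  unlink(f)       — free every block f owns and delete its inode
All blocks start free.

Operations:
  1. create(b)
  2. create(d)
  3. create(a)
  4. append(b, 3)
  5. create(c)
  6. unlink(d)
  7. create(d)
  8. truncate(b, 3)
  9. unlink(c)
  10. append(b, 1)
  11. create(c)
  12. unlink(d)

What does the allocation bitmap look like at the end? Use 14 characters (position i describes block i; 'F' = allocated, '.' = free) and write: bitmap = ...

[1] create(b) — b=0 (map F.............)
[2] create(d) — b=0 d=1 (map FF............)
[3] create(a) — a=2 b=0 d=1 (map FFF...........)
[4] append(b, 3) — a=2 b=0,3,4,5 d=1 (map FFFFFF........)
[5] create(c) — a=2 b=0,3,4,5 c=6 d=1 (map FFFFFFF.......)
[6] unlink(d) — a=2 b=0,3,4,5 c=6 (map F.FFFFF.......)
[7] create(d) — a=2 b=0,3,4,5 c=6 d=1 (map FFFFFFF.......)
[8] truncate(b, 3) — a=2 b=0,3,4 c=6 d=1 (map FFFFF.F.......)
[9] unlink(c) — a=2 b=0,3,4 d=1 (map FFFFF.........)
[10] append(b, 1) — a=2 b=0,3,4,5 d=1 (map FFFFFF........)
[11] create(c) — a=2 b=0,3,4,5 c=6 d=1 (map FFFFFFF.......)
[12] unlink(d) — a=2 b=0,3,4,5 c=6 (map F.FFFFF.......)

bitmap = F.FFFFF.......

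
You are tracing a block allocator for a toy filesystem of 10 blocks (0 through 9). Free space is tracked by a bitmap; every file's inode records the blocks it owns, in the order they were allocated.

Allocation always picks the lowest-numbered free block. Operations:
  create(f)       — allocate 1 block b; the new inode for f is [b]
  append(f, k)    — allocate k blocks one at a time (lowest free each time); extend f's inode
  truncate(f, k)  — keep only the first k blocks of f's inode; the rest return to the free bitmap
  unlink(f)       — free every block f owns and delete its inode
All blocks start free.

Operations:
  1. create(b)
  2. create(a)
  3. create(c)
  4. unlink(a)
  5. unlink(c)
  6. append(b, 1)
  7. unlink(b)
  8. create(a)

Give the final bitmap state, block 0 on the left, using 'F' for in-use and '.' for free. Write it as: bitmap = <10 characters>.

  1. create(b)  ⇒  F.........  {b→[0]}
  2. create(a)  ⇒  FF........  {a→[1]; b→[0]}
  3. create(c)  ⇒  FFF.......  {a→[1]; b→[0]; c→[2]}
  4. unlink(a)  ⇒  F.F.......  {b→[0]; c→[2]}
  5. unlink(c)  ⇒  F.........  {b→[0]}
  6. append(b, 1)  ⇒  FF........  {b→[0, 1]}
  7. unlink(b)  ⇒  ..........  {}
  8. create(a)  ⇒  F.........  {a→[0]}

bitmap = F.........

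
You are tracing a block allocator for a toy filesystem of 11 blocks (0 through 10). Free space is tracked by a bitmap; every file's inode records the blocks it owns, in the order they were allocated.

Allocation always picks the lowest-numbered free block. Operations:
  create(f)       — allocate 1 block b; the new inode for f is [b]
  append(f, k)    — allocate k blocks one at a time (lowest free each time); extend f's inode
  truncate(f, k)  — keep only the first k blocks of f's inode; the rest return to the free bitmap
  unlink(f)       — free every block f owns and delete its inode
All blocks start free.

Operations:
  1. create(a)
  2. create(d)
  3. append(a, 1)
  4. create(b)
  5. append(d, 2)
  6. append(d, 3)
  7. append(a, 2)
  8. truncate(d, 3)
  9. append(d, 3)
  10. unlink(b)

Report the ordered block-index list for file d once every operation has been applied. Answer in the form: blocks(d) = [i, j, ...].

[1] create(a) — a=0 (map F..........)
[2] create(d) — a=0 d=1 (map FF.........)
[3] append(a, 1) — a=0,2 d=1 (map FFF........)
[4] create(b) — a=0,2 b=3 d=1 (map FFFF.......)
[5] append(d, 2) — a=0,2 b=3 d=1,4,5 (map FFFFFF.....)
[6] append(d, 3) — a=0,2 b=3 d=1,4,5,6,7,8 (map FFFFFFFFF..)
[7] append(a, 2) — a=0,2,9,10 b=3 d=1,4,5,6,7,8 (map FFFFFFFFFFF)
[8] truncate(d, 3) — a=0,2,9,10 b=3 d=1,4,5 (map FFFFFF...FF)
[9] append(d, 3) — a=0,2,9,10 b=3 d=1,4,5,6,7,8 (map FFFFFFFFFFF)
[10] unlink(b) — a=0,2,9,10 d=1,4,5,6,7,8 (map FFF.FFFFFFF)

blocks(d) = [1, 4, 5, 6, 7, 8]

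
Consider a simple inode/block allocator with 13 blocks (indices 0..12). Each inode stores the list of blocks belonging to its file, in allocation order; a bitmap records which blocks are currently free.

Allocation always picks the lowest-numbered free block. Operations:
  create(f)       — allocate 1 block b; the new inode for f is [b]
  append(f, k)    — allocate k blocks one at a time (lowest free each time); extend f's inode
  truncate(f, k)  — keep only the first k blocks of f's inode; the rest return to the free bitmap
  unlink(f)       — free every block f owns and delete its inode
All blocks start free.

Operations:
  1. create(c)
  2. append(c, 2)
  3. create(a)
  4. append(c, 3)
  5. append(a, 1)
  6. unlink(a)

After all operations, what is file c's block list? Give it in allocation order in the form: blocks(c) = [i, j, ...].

blocks(c) = [0, 1, 2, 4, 5, 6]

[1] create(c) — c=0 (map F............)
[2] append(c, 2) — c=0,1,2 (map FFF..........)
[3] create(a) — a=3 c=0,1,2 (map FFFF.........)
[4] append(c, 3) — a=3 c=0,1,2,4,5,6 (map FFFFFFF......)
[5] append(a, 1) — a=3,7 c=0,1,2,4,5,6 (map FFFFFFFF.....)
[6] unlink(a) — c=0,1,2,4,5,6 (map FFF.FFF......)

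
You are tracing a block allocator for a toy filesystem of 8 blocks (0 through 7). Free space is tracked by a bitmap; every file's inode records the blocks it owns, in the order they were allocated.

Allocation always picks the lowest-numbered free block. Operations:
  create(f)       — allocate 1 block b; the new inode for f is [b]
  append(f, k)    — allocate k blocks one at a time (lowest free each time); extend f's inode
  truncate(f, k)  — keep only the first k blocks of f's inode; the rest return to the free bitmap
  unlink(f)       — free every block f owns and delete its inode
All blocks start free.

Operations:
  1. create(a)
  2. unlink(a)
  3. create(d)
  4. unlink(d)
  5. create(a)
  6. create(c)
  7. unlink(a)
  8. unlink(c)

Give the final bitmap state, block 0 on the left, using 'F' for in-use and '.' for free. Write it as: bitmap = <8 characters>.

bitmap = ........

[1] create(a) — a=0 (map F.......)
[2] unlink(a) —  (map ........)
[3] create(d) — d=0 (map F.......)
[4] unlink(d) —  (map ........)
[5] create(a) — a=0 (map F.......)
[6] create(c) — a=0 c=1 (map FF......)
[7] unlink(a) — c=1 (map .F......)
[8] unlink(c) —  (map ........)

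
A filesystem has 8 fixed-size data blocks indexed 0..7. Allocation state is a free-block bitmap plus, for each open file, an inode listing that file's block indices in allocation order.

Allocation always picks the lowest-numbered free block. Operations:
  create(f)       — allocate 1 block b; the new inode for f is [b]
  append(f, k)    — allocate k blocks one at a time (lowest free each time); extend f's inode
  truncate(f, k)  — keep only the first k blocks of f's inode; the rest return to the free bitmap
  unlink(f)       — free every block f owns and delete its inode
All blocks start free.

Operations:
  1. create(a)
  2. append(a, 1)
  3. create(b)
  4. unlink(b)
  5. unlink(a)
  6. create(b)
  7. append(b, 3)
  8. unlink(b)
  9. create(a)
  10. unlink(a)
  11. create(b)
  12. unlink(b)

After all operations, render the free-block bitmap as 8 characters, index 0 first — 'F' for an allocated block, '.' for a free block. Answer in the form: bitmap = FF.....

bitmap = ........

[1] create(a) — a=0 (map F.......)
[2] append(a, 1) — a=0,1 (map FF......)
[3] create(b) — a=0,1 b=2 (map FFF.....)
[4] unlink(b) — a=0,1 (map FF......)
[5] unlink(a) —  (map ........)
[6] create(b) — b=0 (map F.......)
[7] append(b, 3) — b=0,1,2,3 (map FFFF....)
[8] unlink(b) —  (map ........)
[9] create(a) — a=0 (map F.......)
[10] unlink(a) —  (map ........)
[11] create(b) — b=0 (map F.......)
[12] unlink(b) —  (map ........)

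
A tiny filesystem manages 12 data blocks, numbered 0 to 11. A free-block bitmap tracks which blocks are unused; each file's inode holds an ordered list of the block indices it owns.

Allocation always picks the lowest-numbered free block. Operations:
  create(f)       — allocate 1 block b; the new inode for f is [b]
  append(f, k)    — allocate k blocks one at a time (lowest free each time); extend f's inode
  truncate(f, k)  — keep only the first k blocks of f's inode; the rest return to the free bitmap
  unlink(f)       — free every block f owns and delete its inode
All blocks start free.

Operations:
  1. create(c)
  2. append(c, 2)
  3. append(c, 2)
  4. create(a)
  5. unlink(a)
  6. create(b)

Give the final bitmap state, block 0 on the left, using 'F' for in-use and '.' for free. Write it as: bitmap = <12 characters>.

bitmap = FFFFFF......

after create(c) → c:[0]  free=[F...........]
after append(c, 2) → c:[0, 1, 2]  free=[FFF.........]
after append(c, 2) → c:[0, 1, 2, 3, 4]  free=[FFFFF.......]
after create(a) → a:[5], c:[0, 1, 2, 3, 4]  free=[FFFFFF......]
after unlink(a) → c:[0, 1, 2, 3, 4]  free=[FFFFF.......]
after create(b) → b:[5], c:[0, 1, 2, 3, 4]  free=[FFFFFF......]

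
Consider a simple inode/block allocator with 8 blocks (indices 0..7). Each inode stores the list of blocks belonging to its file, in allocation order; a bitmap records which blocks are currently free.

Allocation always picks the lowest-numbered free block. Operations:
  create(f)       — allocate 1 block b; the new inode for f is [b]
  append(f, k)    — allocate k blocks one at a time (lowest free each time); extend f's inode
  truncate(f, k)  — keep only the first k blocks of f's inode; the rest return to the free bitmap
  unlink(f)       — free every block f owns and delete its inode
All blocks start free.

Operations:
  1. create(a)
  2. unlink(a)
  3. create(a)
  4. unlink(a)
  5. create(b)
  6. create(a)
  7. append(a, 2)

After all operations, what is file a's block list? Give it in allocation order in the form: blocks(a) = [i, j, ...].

blocks(a) = [1, 2, 3]

after create(a) → a:[0]  free=[F.......]
after unlink(a) →   free=[........]
after create(a) → a:[0]  free=[F.......]
after unlink(a) →   free=[........]
after create(b) → b:[0]  free=[F.......]
after create(a) → a:[1], b:[0]  free=[FF......]
after append(a, 2) → a:[1, 2, 3], b:[0]  free=[FFFF....]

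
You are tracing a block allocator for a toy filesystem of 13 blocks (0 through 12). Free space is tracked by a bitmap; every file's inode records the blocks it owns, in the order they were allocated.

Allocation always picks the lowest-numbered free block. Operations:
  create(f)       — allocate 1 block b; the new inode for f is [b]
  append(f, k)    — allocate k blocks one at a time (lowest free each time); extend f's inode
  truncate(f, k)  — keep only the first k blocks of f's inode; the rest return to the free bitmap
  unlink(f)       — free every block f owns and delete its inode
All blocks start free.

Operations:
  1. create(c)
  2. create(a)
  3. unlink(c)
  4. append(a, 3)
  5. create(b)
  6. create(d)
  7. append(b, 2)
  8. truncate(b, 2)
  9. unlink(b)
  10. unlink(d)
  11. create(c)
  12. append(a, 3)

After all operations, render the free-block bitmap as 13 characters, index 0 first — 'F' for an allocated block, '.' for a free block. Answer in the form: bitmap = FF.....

bitmap = FFFFFFFF.....

create(c): bitmap=F............ | c=[0]
create(a): bitmap=FF........... | a=[1] c=[0]
unlink(c): bitmap=.F........... | a=[1]
append(a, 3): bitmap=FFFF......... | a=[1, 0, 2, 3]
create(b): bitmap=FFFFF........ | a=[1, 0, 2, 3] b=[4]
create(d): bitmap=FFFFFF....... | a=[1, 0, 2, 3] b=[4] d=[5]
append(b, 2): bitmap=FFFFFFFF..... | a=[1, 0, 2, 3] b=[4, 6, 7] d=[5]
truncate(b, 2): bitmap=FFFFFFF...... | a=[1, 0, 2, 3] b=[4, 6] d=[5]
unlink(b): bitmap=FFFF.F....... | a=[1, 0, 2, 3] d=[5]
unlink(d): bitmap=FFFF......... | a=[1, 0, 2, 3]
create(c): bitmap=FFFFF........ | a=[1, 0, 2, 3] c=[4]
append(a, 3): bitmap=FFFFFFFF..... | a=[1, 0, 2, 3, 5, 6, 7] c=[4]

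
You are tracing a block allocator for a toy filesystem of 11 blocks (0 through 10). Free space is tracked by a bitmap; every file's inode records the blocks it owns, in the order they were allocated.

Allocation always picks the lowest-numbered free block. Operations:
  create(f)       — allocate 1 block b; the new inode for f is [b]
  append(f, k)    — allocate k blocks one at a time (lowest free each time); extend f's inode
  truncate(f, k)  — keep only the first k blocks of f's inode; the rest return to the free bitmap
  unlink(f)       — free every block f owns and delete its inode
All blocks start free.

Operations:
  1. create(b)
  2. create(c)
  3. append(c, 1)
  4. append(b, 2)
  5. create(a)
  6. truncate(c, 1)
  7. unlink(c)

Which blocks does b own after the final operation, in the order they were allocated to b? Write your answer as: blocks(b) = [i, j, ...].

blocks(b) = [0, 3, 4]

[1] create(b) — b=0 (map F..........)
[2] create(c) — b=0 c=1 (map FF.........)
[3] append(c, 1) — b=0 c=1,2 (map FFF........)
[4] append(b, 2) — b=0,3,4 c=1,2 (map FFFFF......)
[5] create(a) — a=5 b=0,3,4 c=1,2 (map FFFFFF.....)
[6] truncate(c, 1) — a=5 b=0,3,4 c=1 (map FF.FFF.....)
[7] unlink(c) — a=5 b=0,3,4 (map F..FFF.....)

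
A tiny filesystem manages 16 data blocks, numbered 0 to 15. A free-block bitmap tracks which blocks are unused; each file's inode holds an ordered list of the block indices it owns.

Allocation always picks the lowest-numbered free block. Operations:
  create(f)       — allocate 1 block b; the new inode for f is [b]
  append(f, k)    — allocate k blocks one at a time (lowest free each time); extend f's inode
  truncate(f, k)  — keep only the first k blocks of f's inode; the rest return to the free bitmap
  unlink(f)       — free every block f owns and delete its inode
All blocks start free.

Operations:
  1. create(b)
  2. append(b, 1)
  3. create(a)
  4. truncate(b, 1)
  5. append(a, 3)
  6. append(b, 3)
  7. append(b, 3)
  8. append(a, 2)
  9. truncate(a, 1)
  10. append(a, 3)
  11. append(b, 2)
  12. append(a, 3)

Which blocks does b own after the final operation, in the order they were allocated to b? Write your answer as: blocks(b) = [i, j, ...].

[1] create(b) — b=0 (map F...............)
[2] append(b, 1) — b=0,1 (map FF..............)
[3] create(a) — a=2 b=0,1 (map FFF.............)
[4] truncate(b, 1) — a=2 b=0 (map F.F.............)
[5] append(a, 3) — a=2,1,3,4 b=0 (map FFFFF...........)
[6] append(b, 3) — a=2,1,3,4 b=0,5,6,7 (map FFFFFFFF........)
[7] append(b, 3) — a=2,1,3,4 b=0,5,6,7,8,9,10 (map FFFFFFFFFFF.....)
[8] append(a, 2) — a=2,1,3,4,11,12 b=0,5,6,7,8,9,10 (map FFFFFFFFFFFFF...)
[9] truncate(a, 1) — a=2 b=0,5,6,7,8,9,10 (map F.F..FFFFFF.....)
[10] append(a, 3) — a=2,1,3,4 b=0,5,6,7,8,9,10 (map FFFFFFFFFFF.....)
[11] append(b, 2) — a=2,1,3,4 b=0,5,6,7,8,9,10,11,12 (map FFFFFFFFFFFFF...)
[12] append(a, 3) — a=2,1,3,4,13,14,15 b=0,5,6,7,8,9,10,11,12 (map FFFFFFFFFFFFFFFF)

blocks(b) = [0, 5, 6, 7, 8, 9, 10, 11, 12]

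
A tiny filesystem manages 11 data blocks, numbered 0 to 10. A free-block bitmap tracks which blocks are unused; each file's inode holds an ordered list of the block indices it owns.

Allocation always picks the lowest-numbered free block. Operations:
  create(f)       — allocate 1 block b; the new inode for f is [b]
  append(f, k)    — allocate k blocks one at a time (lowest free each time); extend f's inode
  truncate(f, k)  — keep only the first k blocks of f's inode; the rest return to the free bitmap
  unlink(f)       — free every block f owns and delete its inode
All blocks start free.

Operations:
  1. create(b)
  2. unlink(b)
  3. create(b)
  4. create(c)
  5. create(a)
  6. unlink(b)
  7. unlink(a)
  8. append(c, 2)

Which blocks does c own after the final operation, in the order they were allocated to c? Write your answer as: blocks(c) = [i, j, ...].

blocks(c) = [1, 0, 2]

create(b): bitmap=F.......... | b=[0]
unlink(b): bitmap=........... | 
create(b): bitmap=F.......... | b=[0]
create(c): bitmap=FF......... | b=[0] c=[1]
create(a): bitmap=FFF........ | a=[2] b=[0] c=[1]
unlink(b): bitmap=.FF........ | a=[2] c=[1]
unlink(a): bitmap=.F......... | c=[1]
append(c, 2): bitmap=FFF........ | c=[1, 0, 2]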